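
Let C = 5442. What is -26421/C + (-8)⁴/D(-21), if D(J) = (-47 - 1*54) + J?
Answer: -4252299/110654 ≈ -38.429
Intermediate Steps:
D(J) = -101 + J (D(J) = (-47 - 54) + J = -101 + J)
-26421/C + (-8)⁴/D(-21) = -26421/5442 + (-8)⁴/(-101 - 21) = -26421*1/5442 + 4096/(-122) = -8807/1814 + 4096*(-1/122) = -8807/1814 - 2048/61 = -4252299/110654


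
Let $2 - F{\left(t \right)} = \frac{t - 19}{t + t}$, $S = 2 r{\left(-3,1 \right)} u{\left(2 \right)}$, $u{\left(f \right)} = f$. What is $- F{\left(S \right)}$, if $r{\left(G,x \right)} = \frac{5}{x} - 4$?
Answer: $- \frac{31}{8} \approx -3.875$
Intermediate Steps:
$r{\left(G,x \right)} = -4 + \frac{5}{x}$ ($r{\left(G,x \right)} = \frac{5}{x} - 4 = -4 + \frac{5}{x}$)
$S = 4$ ($S = 2 \left(-4 + \frac{5}{1}\right) 2 = 2 \left(-4 + 5 \cdot 1\right) 2 = 2 \left(-4 + 5\right) 2 = 2 \cdot 1 \cdot 2 = 2 \cdot 2 = 4$)
$F{\left(t \right)} = 2 - \frac{-19 + t}{2 t}$ ($F{\left(t \right)} = 2 - \frac{t - 19}{t + t} = 2 - \frac{-19 + t}{2 t}$)
$- F{\left(S \right)} = - \frac{19 + 3 \cdot 4}{2 \cdot 4} = - \frac{19 + 12}{2 \cdot 4} = - \frac{31}{2 \cdot 4} = \left(-1\right) \frac{31}{8} = - \frac{31}{8}$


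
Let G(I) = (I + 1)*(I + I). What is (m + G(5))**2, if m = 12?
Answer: 5184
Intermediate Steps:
G(I) = 2*I*(1 + I) (G(I) = (1 + I)*(2*I) = 2*I*(1 + I))
(m + G(5))**2 = (12 + 2*5*(1 + 5))**2 = (12 + 2*5*6)**2 = (12 + 60)**2 = 72**2 = 5184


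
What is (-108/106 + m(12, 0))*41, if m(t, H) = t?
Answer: 23862/53 ≈ 450.23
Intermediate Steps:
(-108/106 + m(12, 0))*41 = (-108/106 + 12)*41 = (-108*1/106 + 12)*41 = (-54/53 + 12)*41 = (582/53)*41 = 23862/53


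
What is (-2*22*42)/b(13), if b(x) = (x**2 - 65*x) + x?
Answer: 616/221 ≈ 2.7873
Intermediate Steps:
b(x) = x**2 - 64*x
(-2*22*42)/b(13) = (-2*22*42)/((13*(-64 + 13))) = (-44*42)/((13*(-51))) = -1848/(-663) = -1848*(-1/663) = 616/221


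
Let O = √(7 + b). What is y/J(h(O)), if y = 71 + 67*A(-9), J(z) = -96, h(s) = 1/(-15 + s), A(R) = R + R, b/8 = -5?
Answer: 1135/96 ≈ 11.823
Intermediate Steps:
b = -40 (b = 8*(-5) = -40)
O = I*√33 (O = √(7 - 40) = √(-33) = I*√33 ≈ 5.7446*I)
A(R) = 2*R
y = -1135 (y = 71 + 67*(2*(-9)) = 71 + 67*(-18) = 71 - 1206 = -1135)
y/J(h(O)) = -1135/(-96) = -1135*(-1/96) = 1135/96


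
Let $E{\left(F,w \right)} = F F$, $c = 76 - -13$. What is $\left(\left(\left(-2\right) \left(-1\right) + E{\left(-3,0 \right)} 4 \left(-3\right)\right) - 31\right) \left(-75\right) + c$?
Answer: $10364$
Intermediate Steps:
$c = 89$ ($c = 76 + 13 = 89$)
$E{\left(F,w \right)} = F^{2}$
$\left(\left(\left(-2\right) \left(-1\right) + E{\left(-3,0 \right)} 4 \left(-3\right)\right) - 31\right) \left(-75\right) + c = \left(\left(\left(-2\right) \left(-1\right) + \left(-3\right)^{2} \cdot 4 \left(-3\right)\right) - 31\right) \left(-75\right) + 89 = \left(\left(2 + 9 \cdot 4 \left(-3\right)\right) - 31\right) \left(-75\right) + 89 = \left(\left(2 + 36 \left(-3\right)\right) - 31\right) \left(-75\right) + 89 = \left(\left(2 - 108\right) - 31\right) \left(-75\right) + 89 = \left(-106 - 31\right) \left(-75\right) + 89 = \left(-137\right) \left(-75\right) + 89 = 10275 + 89 = 10364$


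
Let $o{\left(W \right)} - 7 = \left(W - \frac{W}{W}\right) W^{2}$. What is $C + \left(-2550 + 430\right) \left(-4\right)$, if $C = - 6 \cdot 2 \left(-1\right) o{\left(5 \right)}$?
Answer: $9764$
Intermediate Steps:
$o{\left(W \right)} = 7 + W^{2} \left(-1 + W\right)$ ($o{\left(W \right)} = 7 + \left(W - \frac{W}{W}\right) W^{2} = 7 + \left(W - 1\right) W^{2} = 7 + \left(-1 + W\right) W^{2} = 7 + W^{2} \left(-1 + W\right)$)
$C = 1284$ ($C = - 6 \cdot 2 \left(-1\right) \left(7 + 5^{3} - 5^{2}\right) = \left(-6\right) \left(-2\right) \left(7 + 125 - 25\right) = 12 \left(7 + 125 - 25\right) = 12 \cdot 107 = 1284$)
$C + \left(-2550 + 430\right) \left(-4\right) = 1284 + \left(-2550 + 430\right) \left(-4\right) = 1284 - -8480 = 1284 + 8480 = 9764$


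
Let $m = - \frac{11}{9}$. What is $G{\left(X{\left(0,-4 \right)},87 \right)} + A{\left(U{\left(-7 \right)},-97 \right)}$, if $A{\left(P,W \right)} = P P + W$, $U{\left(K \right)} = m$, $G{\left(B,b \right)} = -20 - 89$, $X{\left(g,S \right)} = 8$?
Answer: $- \frac{16565}{81} \approx -204.51$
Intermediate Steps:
$m = - \frac{11}{9}$ ($m = \left(-11\right) \frac{1}{9} = - \frac{11}{9} \approx -1.2222$)
$G{\left(B,b \right)} = -109$ ($G{\left(B,b \right)} = -20 - 89 = -109$)
$U{\left(K \right)} = - \frac{11}{9}$
$A{\left(P,W \right)} = W + P^{2}$ ($A{\left(P,W \right)} = P^{2} + W = W + P^{2}$)
$G{\left(X{\left(0,-4 \right)},87 \right)} + A{\left(U{\left(-7 \right)},-97 \right)} = -109 - \left(97 - \left(- \frac{11}{9}\right)^{2}\right) = -109 + \left(-97 + \frac{121}{81}\right) = -109 - \frac{7736}{81} = - \frac{16565}{81}$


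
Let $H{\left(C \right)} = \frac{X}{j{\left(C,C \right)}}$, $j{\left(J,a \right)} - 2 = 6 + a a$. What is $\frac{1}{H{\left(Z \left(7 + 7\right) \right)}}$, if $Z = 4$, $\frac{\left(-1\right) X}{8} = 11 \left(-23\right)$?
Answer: $\frac{393}{253} \approx 1.5534$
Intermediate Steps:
$j{\left(J,a \right)} = 8 + a^{2}$ ($j{\left(J,a \right)} = 2 + \left(6 + a a\right) = 2 + \left(6 + a^{2}\right) = 8 + a^{2}$)
$X = 2024$ ($X = - 8 \cdot 11 \left(-23\right) = \left(-8\right) \left(-253\right) = 2024$)
$H{\left(C \right)} = \frac{2024}{8 + C^{2}}$
$\frac{1}{H{\left(Z \left(7 + 7\right) \right)}} = \frac{1}{2024 \frac{1}{8 + \left(4 \left(7 + 7\right)\right)^{2}}} = \frac{1}{2024 \frac{1}{8 + \left(4 \cdot 14\right)^{2}}} = \frac{1}{2024 \frac{1}{8 + 56^{2}}} = \frac{1}{2024 \frac{1}{8 + 3136}} = \frac{1}{2024 \cdot \frac{1}{3144}} = \frac{1}{\frac{253}{393}} = \frac{393}{253}$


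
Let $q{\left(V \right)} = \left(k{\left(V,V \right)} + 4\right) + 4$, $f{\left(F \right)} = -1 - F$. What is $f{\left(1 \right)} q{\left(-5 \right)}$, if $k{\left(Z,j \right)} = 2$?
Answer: $-20$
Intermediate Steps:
$q{\left(V \right)} = 10$ ($q{\left(V \right)} = \left(2 + 4\right) + 4 = 6 + 4 = 10$)
$f{\left(1 \right)} q{\left(-5 \right)} = \left(-1 - 1\right) 10 = \left(-2\right) 10 = -20$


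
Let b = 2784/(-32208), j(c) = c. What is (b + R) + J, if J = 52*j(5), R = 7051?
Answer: 4905623/671 ≈ 7310.9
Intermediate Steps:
J = 260 (J = 52*5 = 260)
b = -58/671 (b = 2784*(-1/32208) = -58/671 ≈ -0.086438)
(b + R) + J = (-58/671 + 7051) + 260 = 4731163/671 + 260 = 4905623/671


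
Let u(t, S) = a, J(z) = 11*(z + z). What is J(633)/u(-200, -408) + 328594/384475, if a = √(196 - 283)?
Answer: 46942/54925 - 4642*I*√87/29 ≈ 0.85466 - 1493.0*I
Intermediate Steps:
J(z) = 22*z (J(z) = 11*(2*z) = 22*z)
a = I*√87 (a = √(-87) = I*√87 ≈ 9.3274*I)
u(t, S) = I*√87
J(633)/u(-200, -408) + 328594/384475 = (22*633)/((I*√87)) + 328594/384475 = 13926*(-I*√87/87) + 328594*(1/384475) = -4642*I*√87/29 + 46942/54925 = 46942/54925 - 4642*I*√87/29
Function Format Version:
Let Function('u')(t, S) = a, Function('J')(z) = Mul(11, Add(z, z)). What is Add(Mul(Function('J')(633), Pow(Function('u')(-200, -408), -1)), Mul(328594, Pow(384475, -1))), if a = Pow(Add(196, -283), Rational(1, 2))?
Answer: Add(Rational(46942, 54925), Mul(Rational(-4642, 29), I, Pow(87, Rational(1, 2)))) ≈ Add(0.85466, Mul(-1493.0, I))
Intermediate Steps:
Function('J')(z) = Mul(22, z) (Function('J')(z) = Mul(11, Mul(2, z)) = Mul(22, z))
a = Mul(I, Pow(87, Rational(1, 2))) (a = Pow(-87, Rational(1, 2)) = Mul(I, Pow(87, Rational(1, 2))) ≈ Mul(9.3274, I))
Function('u')(t, S) = Mul(I, Pow(87, Rational(1, 2)))
Add(Mul(Function('J')(633), Pow(Function('u')(-200, -408), -1)), Mul(328594, Pow(384475, -1))) = Add(Mul(Mul(22, 633), Pow(Mul(I, Pow(87, Rational(1, 2))), -1)), Mul(328594, Pow(384475, -1))) = Add(Mul(13926, Mul(Rational(-1, 87), I, Pow(87, Rational(1, 2)))), Mul(328594, Rational(1, 384475))) = Add(Mul(Rational(-4642, 29), I, Pow(87, Rational(1, 2))), Rational(46942, 54925)) = Add(Rational(46942, 54925), Mul(Rational(-4642, 29), I, Pow(87, Rational(1, 2))))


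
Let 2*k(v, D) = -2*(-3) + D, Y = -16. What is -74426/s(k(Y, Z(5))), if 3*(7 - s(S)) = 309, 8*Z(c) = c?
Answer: 37213/48 ≈ 775.27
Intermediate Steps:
Z(c) = c/8
k(v, D) = 3 + D/2 (k(v, D) = (-2*(-3) + D)/2 = (6 + D)/2 = 3 + D/2)
s(S) = -96 (s(S) = 7 - 1/3*309 = 7 - 103 = -96)
-74426/s(k(Y, Z(5))) = -74426/(-96) = -74426*(-1/96) = 37213/48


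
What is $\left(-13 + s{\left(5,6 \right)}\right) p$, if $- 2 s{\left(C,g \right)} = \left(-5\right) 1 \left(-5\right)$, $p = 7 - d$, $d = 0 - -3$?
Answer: $-102$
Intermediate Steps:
$d = 3$ ($d = 0 + 3 = 3$)
$p = 4$ ($p = 7 - 3 = 4$)
$s{\left(C,g \right)} = - \frac{25}{2}$ ($s{\left(C,g \right)} = - \frac{\left(-5\right) 1 \left(-5\right)}{2} = - \frac{\left(-5\right) \left(-5\right)}{2} = \left(- \frac{1}{2}\right) 25 = - \frac{25}{2}$)
$\left(-13 + s{\left(5,6 \right)}\right) p = \left(-13 - \frac{25}{2}\right) 4 = \left(- \frac{51}{2}\right) 4 = -102$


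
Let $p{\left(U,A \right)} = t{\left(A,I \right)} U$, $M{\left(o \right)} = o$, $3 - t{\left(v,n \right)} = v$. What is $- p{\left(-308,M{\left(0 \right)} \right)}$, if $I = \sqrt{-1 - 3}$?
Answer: $924$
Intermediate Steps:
$I = 2 i$ ($I = \sqrt{-4} = 2 i \approx 2.0 i$)
$t{\left(v,n \right)} = 3 - v$
$p{\left(U,A \right)} = U \left(3 - A\right)$ ($p{\left(U,A \right)} = \left(3 - A\right) U = U \left(3 - A\right)$)
$- p{\left(-308,M{\left(0 \right)} \right)} = - \left(-308\right) \left(3 - 0\right) = - \left(-308\right) \left(3 + 0\right) = - \left(-308\right) 3 = \left(-1\right) \left(-924\right) = 924$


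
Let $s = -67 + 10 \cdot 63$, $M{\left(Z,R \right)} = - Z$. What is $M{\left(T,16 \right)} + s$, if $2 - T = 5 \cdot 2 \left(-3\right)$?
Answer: $531$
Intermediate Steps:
$T = 32$ ($T = 2 - 5 \cdot 2 \left(-3\right) = 2 - 10 \left(-3\right) = 2 - -30 = 2 + 30 = 32$)
$s = 563$ ($s = -67 + 630 = 563$)
$M{\left(T,16 \right)} + s = \left(-1\right) 32 + 563 = -32 + 563 = 531$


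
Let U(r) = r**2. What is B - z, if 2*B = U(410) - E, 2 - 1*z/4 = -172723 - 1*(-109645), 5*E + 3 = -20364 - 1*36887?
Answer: -812723/5 ≈ -1.6254e+5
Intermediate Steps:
E = -57254/5 (E = -3/5 + (-20364 - 1*36887)/5 = -3/5 + (-20364 - 36887)/5 = -3/5 + (1/5)*(-57251) = -3/5 - 57251/5 = -57254/5 ≈ -11451.)
z = 252320 (z = 8 - 4*(-172723 - 1*(-109645)) = 8 - 4*(-172723 + 109645) = 8 - 4*(-63078) = 8 + 252312 = 252320)
B = 448877/5 (B = (410**2 - 1*(-57254/5))/2 = (168100 + 57254/5)/2 = (1/2)*(897754/5) = 448877/5 ≈ 89775.)
B - z = 448877/5 - 1*252320 = 448877/5 - 252320 = -812723/5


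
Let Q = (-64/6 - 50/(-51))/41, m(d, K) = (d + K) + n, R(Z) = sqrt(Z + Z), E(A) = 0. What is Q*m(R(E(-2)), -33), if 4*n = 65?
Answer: 16549/4182 ≈ 3.9572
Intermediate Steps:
n = 65/4 (n = (1/4)*65 = 65/4 ≈ 16.250)
R(Z) = sqrt(2)*sqrt(Z) (R(Z) = sqrt(2*Z) = sqrt(2)*sqrt(Z))
m(d, K) = 65/4 + K + d (m(d, K) = (d + K) + 65/4 = (K + d) + 65/4 = 65/4 + K + d)
Q = -494/2091 (Q = (-64*1/6 - 50*(-1/51))*(1/41) = (-32/3 + 50/51)*(1/41) = -494/51*1/41 = -494/2091 ≈ -0.23625)
Q*m(R(E(-2)), -33) = -494*(65/4 - 33 + sqrt(2)*sqrt(0))/2091 = -494*(65/4 - 33 + sqrt(2)*0)/2091 = -494*(65/4 - 33 + 0)/2091 = -494/2091*(-67/4) = 16549/4182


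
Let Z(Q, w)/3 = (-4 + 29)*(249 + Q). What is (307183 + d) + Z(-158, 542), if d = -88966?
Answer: 225042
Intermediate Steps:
Z(Q, w) = 18675 + 75*Q (Z(Q, w) = 3*((-4 + 29)*(249 + Q)) = 3*(25*(249 + Q)) = 3*(6225 + 25*Q) = 18675 + 75*Q)
(307183 + d) + Z(-158, 542) = (307183 - 88966) + (18675 + 75*(-158)) = 218217 + (18675 - 11850) = 218217 + 6825 = 225042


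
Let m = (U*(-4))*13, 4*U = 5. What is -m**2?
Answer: -4225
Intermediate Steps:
U = 5/4 (U = (1/4)*5 = 5/4 ≈ 1.2500)
m = -65 (m = ((5/4)*(-4))*13 = -5*13 = -65)
-m**2 = -1*(-65)**2 = -1*4225 = -4225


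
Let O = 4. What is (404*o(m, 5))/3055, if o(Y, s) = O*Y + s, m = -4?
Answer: -4444/3055 ≈ -1.4547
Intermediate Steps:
o(Y, s) = s + 4*Y (o(Y, s) = 4*Y + s = s + 4*Y)
(404*o(m, 5))/3055 = (404*(5 + 4*(-4)))/3055 = (404*(5 - 16))*(1/3055) = (404*(-11))*(1/3055) = -4444*1/3055 = -4444/3055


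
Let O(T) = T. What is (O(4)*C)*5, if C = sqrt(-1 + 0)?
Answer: 20*I ≈ 20.0*I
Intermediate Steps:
C = I (C = sqrt(-1) = I ≈ 1.0*I)
(O(4)*C)*5 = (4*I)*5 = 20*I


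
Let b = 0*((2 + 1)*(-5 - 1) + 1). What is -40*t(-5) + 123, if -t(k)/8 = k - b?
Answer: -1477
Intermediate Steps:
b = 0 (b = 0*(3*(-6) + 1) = 0*(-18 + 1) = 0*(-17) = 0)
t(k) = -8*k (t(k) = -8*(k - 1*0) = -8*(k + 0) = -8*k)
-40*t(-5) + 123 = -(-320)*(-5) + 123 = -40*40 + 123 = -1600 + 123 = -1477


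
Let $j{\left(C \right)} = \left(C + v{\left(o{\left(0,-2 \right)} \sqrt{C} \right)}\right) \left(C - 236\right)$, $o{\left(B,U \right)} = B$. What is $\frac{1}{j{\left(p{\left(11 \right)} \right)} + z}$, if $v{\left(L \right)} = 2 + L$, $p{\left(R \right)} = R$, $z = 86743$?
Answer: $\frac{1}{83818} \approx 1.1931 \cdot 10^{-5}$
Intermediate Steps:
$j{\left(C \right)} = \left(-236 + C\right) \left(2 + C\right)$ ($j{\left(C \right)} = \left(C + \left(2 + 0 \sqrt{C}\right)\right) \left(C - 236\right) = \left(C + \left(2 + 0\right)\right) \left(-236 + C\right) = \left(C + 2\right) \left(-236 + C\right) = \left(2 + C\right) \left(-236 + C\right) = \left(-236 + C\right) \left(2 + C\right)$)
$\frac{1}{j{\left(p{\left(11 \right)} \right)} + z} = \frac{1}{\left(-472 + 11^{2} - 2574\right) + 86743} = \frac{1}{\left(-472 + 121 - 2574\right) + 86743} = \frac{1}{-2925 + 86743} = \frac{1}{83818}$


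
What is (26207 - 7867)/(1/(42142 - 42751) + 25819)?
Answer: 1116906/1572377 ≈ 0.71033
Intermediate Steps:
(26207 - 7867)/(1/(42142 - 42751) + 25819) = 18340/(1/(-609) + 25819) = 18340/(-1/609 + 25819) = 18340/(15723770/609) = 18340*(609/15723770) = 1116906/1572377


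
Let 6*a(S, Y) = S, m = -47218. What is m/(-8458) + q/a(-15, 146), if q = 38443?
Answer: -325032849/21145 ≈ -15372.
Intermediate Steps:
a(S, Y) = S/6
m/(-8458) + q/a(-15, 146) = -47218/(-8458) + 38443/(((⅙)*(-15))) = -47218*(-1/8458) + 38443/(-5/2) = 23609/4229 + 38443*(-⅖) = 23609/4229 - 76886/5 = -325032849/21145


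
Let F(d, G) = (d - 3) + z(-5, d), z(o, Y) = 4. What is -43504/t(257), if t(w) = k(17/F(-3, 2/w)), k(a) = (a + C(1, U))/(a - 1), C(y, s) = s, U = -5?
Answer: -826576/27 ≈ -30614.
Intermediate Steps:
F(d, G) = 1 + d (F(d, G) = (d - 3) + 4 = (-3 + d) + 4 = 1 + d)
k(a) = (-5 + a)/(-1 + a) (k(a) = (a - 5)/(a - 1) = (-5 + a)/(-1 + a))
t(w) = 27/19 (t(w) = (-5 + 17/(1 - 3))/(-1 + 17/(1 - 3)) = (-5 + 17/(-2))/(-1 + 17/(-2)) = (-5 + 17*(-½))/(-1 + 17*(-½)) = (-5 - 17/2)/(-1 - 17/2) = -27/2/(-19/2) = -2/19*(-27/2) = 27/19)
-43504/t(257) = -43504/27/19 = -43504*19/27 = -826576/27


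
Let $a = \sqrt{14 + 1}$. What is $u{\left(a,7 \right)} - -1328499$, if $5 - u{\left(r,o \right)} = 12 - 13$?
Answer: $1328505$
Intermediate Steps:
$a = \sqrt{15} \approx 3.873$
$u{\left(r,o \right)} = 6$ ($u{\left(r,o \right)} = 5 - \left(12 - 13\right) = 5 - -1 = 5 + 1 = 6$)
$u{\left(a,7 \right)} - -1328499 = 6 - -1328499 = 6 + 1328499 = 1328505$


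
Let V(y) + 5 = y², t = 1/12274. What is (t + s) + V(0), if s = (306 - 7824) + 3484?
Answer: -49574685/12274 ≈ -4039.0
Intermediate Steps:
t = 1/12274 ≈ 8.1473e-5
s = -4034 (s = -7518 + 3484 = -4034)
V(y) = -5 + y²
(t + s) + V(0) = (1/12274 - 4034) + (-5 + 0²) = -49513315/12274 + (-5 + 0) = -49513315/12274 - 5 = -49574685/12274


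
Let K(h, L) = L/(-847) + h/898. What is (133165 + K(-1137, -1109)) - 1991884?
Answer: -1413752790871/760606 ≈ -1.8587e+6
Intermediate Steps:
K(h, L) = -L/847 + h/898 (K(h, L) = L*(-1/847) + h*(1/898) = -L/847 + h/898)
(133165 + K(-1137, -1109)) - 1991884 = (133165 + (-1/847*(-1109) + (1/898)*(-1137))) - 1991884 = (133165 + (1109/847 - 1137/898)) - 1991884 = (133165 + 32843/760606) - 1991884 = 101286130833/760606 - 1991884 = -1413752790871/760606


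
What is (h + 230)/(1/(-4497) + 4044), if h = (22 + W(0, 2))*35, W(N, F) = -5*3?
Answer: 2136075/18185867 ≈ 0.11746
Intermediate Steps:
W(N, F) = -15
h = 245 (h = (22 - 15)*35 = 7*35 = 245)
(h + 230)/(1/(-4497) + 4044) = (245 + 230)/(1/(-4497) + 4044) = 475/(-1/4497 + 4044) = 475/(18185867/4497) = 475*(4497/18185867) = 2136075/18185867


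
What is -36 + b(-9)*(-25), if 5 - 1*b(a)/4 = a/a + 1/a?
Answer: -4024/9 ≈ -447.11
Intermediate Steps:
b(a) = 16 - 4/a (b(a) = 20 - 4*(a/a + 1/a) = 20 - 4*(1 + 1/a) = 20 + (-4 - 4/a) = 16 - 4/a)
-36 + b(-9)*(-25) = -36 + (16 - 4/(-9))*(-25) = -36 + (16 - 4*(-⅑))*(-25) = -36 + (16 + 4/9)*(-25) = -36 + (148/9)*(-25) = -36 - 3700/9 = -4024/9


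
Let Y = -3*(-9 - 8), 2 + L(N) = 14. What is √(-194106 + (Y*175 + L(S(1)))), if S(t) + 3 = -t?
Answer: I*√185169 ≈ 430.31*I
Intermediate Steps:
S(t) = -3 - t
L(N) = 12 (L(N) = -2 + 14 = 12)
Y = 51 (Y = -3*(-17) = 51)
√(-194106 + (Y*175 + L(S(1)))) = √(-194106 + (51*175 + 12)) = √(-194106 + (8925 + 12)) = √(-194106 + 8937) = √(-185169) = I*√185169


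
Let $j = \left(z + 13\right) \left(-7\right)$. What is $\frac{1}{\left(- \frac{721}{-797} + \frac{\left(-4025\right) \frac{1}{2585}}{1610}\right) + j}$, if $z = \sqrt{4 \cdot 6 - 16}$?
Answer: $- \frac{61187793947698}{5246573446403633} + \frac{9507925190456 \sqrt{2}}{5246573446403633} \approx -0.0090996$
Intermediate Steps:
$z = 2 \sqrt{2}$ ($z = \sqrt{24 - 16} = \sqrt{8} = 2 \sqrt{2} \approx 2.8284$)
$j = -91 - 14 \sqrt{2}$ ($j = \left(2 \sqrt{2} + 13\right) \left(-7\right) = \left(13 + 2 \sqrt{2}\right) \left(-7\right) = -91 - 14 \sqrt{2} \approx -110.8$)
$\frac{1}{\left(- \frac{721}{-797} + \frac{\left(-4025\right) \frac{1}{2585}}{1610}\right) + j} = \frac{1}{\left(- \frac{721}{-797} + \frac{\left(-4025\right) \frac{1}{2585}}{1610}\right) - \left(91 + 14 \sqrt{2}\right)} = \frac{1}{\left(\left(-721\right) \left(- \frac{1}{797}\right) + \left(-4025\right) \frac{1}{2585} \cdot \frac{1}{1610}\right) - \left(91 + 14 \sqrt{2}\right)} = \frac{1}{\left(\frac{721}{797} - \frac{1}{1034}\right) - \left(91 + 14 \sqrt{2}\right)} = \frac{1}{\frac{744717}{824098} - \left(91 + 14 \sqrt{2}\right)} = \frac{1}{- \frac{74248201}{824098} - 14 \sqrt{2}}$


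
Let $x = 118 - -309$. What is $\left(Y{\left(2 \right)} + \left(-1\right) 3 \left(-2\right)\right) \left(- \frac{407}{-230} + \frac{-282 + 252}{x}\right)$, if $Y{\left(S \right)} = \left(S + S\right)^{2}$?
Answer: $\frac{1835779}{49105} \approx 37.385$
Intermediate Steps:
$x = 427$ ($x = 118 + 309 = 427$)
$Y{\left(S \right)} = 4 S^{2}$ ($Y{\left(S \right)} = \left(2 S\right)^{2} = 4 S^{2}$)
$\left(Y{\left(2 \right)} + \left(-1\right) 3 \left(-2\right)\right) \left(- \frac{407}{-230} + \frac{-282 + 252}{x}\right) = \left(4 \cdot 2^{2} + \left(-1\right) 3 \left(-2\right)\right) \left(- \frac{407}{-230} + \frac{-282 + 252}{427}\right) = \left(4 \cdot 4 - -6\right) \left(\left(-407\right) \left(- \frac{1}{230}\right) - \frac{30}{427}\right) = \left(16 + 6\right) \left(\frac{407}{230} - \frac{30}{427}\right) = 22 \cdot \frac{166889}{98210} = \frac{1835779}{49105}$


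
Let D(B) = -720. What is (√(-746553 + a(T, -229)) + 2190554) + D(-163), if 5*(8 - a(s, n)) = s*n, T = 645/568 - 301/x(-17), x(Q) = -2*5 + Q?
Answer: 2189834 + I*√121840112802090/12780 ≈ 2.1898e+6 + 863.7*I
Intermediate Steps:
x(Q) = -10 + Q
T = 188383/15336 (T = 645/568 - 301/(-10 - 17) = 645*(1/568) - 301/(-27) = 645/568 - 301*(-1/27) = 645/568 + 301/27 = 188383/15336 ≈ 12.284)
a(s, n) = 8 - n*s/5 (a(s, n) = 8 - s*n/5 = 8 - n*s/5)
(√(-746553 + a(T, -229)) + 2190554) + D(-163) = (√(-746553 + (8 - ⅕*(-229)*188383/15336)) + 2190554) - 720 = (√(-746553 + (8 + 43139707/76680)) + 2190554) - 720 = (√(-746553 + 43753147/76680) + 2190554) - 720 = (√(-57201930893/76680) + 2190554) - 720 = (I*√121840112802090/12780 + 2190554) - 720 = (2190554 + I*√121840112802090/12780) - 720 = 2189834 + I*√121840112802090/12780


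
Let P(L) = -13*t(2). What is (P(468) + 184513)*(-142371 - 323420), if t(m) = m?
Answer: -85932384217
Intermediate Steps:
P(L) = -26 (P(L) = -13*2 = -26)
(P(468) + 184513)*(-142371 - 323420) = (-26 + 184513)*(-142371 - 323420) = 184487*(-465791) = -85932384217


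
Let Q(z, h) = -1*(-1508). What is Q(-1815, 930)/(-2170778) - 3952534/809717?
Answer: -42481657944/8701563613 ≈ -4.8821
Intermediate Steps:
Q(z, h) = 1508
Q(-1815, 930)/(-2170778) - 3952534/809717 = 1508/(-2170778) - 3952534/809717 = 1508*(-1/2170778) - 3952534*1/809717 = -754/1085389 - 39134/8017 = -42481657944/8701563613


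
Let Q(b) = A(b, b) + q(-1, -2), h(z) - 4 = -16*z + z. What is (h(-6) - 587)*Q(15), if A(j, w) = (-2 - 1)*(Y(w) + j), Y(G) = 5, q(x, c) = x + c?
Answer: 31059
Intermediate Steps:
q(x, c) = c + x
h(z) = 4 - 15*z (h(z) = 4 + (-16*z + z) = 4 - 15*z)
A(j, w) = -15 - 3*j (A(j, w) = (-2 - 1)*(5 + j) = -3*(5 + j) = -15 - 3*j)
Q(b) = -18 - 3*b (Q(b) = (-15 - 3*b) + (-2 - 1) = (-15 - 3*b) - 3 = -18 - 3*b)
(h(-6) - 587)*Q(15) = ((4 - 15*(-6)) - 587)*(-18 - 3*15) = ((4 + 90) - 587)*(-18 - 45) = (94 - 587)*(-63) = -493*(-63) = 31059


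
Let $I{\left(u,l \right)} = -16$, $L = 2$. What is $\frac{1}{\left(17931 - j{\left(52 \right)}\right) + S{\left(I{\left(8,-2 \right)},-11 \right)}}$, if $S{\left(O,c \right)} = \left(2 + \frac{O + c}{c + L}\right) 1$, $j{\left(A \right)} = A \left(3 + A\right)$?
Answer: $\frac{1}{15076} \approx 6.6331 \cdot 10^{-5}$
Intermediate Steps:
$S{\left(O,c \right)} = 2 + \frac{O + c}{2 + c}$ ($S{\left(O,c \right)} = \left(2 + \frac{O + c}{c + 2}\right) 1 = \left(2 + \frac{O + c}{2 + c}\right) 1 = 2 + \frac{O + c}{2 + c}$)
$\frac{1}{\left(17931 - j{\left(52 \right)}\right) + S{\left(I{\left(8,-2 \right)},-11 \right)}} = \frac{1}{\left(17931 - 52 \left(3 + 52\right)\right) + \frac{4 - 16 + 3 \left(-11\right)}{2 - 11}} = \frac{1}{\left(17931 - 52 \cdot 55\right) + \frac{4 - 16 - 33}{-9}} = \frac{1}{\left(17931 - 2860\right) - -5} = \frac{1}{\left(17931 - 2860\right) + 5} = \frac{1}{15071 + 5} = \frac{1}{15076}$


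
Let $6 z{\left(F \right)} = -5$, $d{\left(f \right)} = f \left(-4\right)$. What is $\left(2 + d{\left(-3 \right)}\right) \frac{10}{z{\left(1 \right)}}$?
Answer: $-168$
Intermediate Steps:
$d{\left(f \right)} = - 4 f$
$z{\left(F \right)} = - \frac{5}{6}$ ($z{\left(F \right)} = \frac{1}{6} \left(-5\right) = - \frac{5}{6}$)
$\left(2 + d{\left(-3 \right)}\right) \frac{10}{z{\left(1 \right)}} = \left(2 - -12\right) \frac{10}{- \frac{5}{6}} = \left(2 + 12\right) 10 \left(- \frac{6}{5}\right) = 14 \left(-12\right) = -168$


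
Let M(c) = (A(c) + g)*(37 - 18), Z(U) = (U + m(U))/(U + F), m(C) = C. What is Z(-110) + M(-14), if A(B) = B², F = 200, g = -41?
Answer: 26483/9 ≈ 2942.6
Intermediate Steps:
Z(U) = 2*U/(200 + U) (Z(U) = (U + U)/(U + 200) = (2*U)/(200 + U) = 2*U/(200 + U))
M(c) = -779 + 19*c² (M(c) = (c² - 41)*(37 - 18) = (-41 + c²)*19 = -779 + 19*c²)
Z(-110) + M(-14) = 2*(-110)/(200 - 110) + (-779 + 19*(-14)²) = 2*(-110)/90 + (-779 + 19*196) = 2*(-110)*(1/90) + (-779 + 3724) = -22/9 + 2945 = 26483/9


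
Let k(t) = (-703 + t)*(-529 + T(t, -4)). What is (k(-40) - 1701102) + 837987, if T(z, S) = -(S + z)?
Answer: -502760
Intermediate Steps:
T(z, S) = -S - z
k(t) = (-703 + t)*(-525 - t) (k(t) = (-703 + t)*(-529 + (-1*(-4) - t)) = (-703 + t)*(-529 + (4 - t)) = (-703 + t)*(-525 - t))
(k(-40) - 1701102) + 837987 = ((369075 - 1*(-40)² + 178*(-40)) - 1701102) + 837987 = ((369075 - 1*1600 - 7120) - 1701102) + 837987 = ((369075 - 1600 - 7120) - 1701102) + 837987 = (360355 - 1701102) + 837987 = -1340747 + 837987 = -502760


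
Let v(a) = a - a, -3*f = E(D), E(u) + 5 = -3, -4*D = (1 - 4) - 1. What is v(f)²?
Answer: 0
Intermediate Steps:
D = 1 (D = -((1 - 4) - 1)/4 = -(-3 - 1)/4 = -¼*(-4) = 1)
E(u) = -8 (E(u) = -5 - 3 = -8)
f = 8/3 (f = -⅓*(-8) = 8/3 ≈ 2.6667)
v(a) = 0
v(f)² = 0² = 0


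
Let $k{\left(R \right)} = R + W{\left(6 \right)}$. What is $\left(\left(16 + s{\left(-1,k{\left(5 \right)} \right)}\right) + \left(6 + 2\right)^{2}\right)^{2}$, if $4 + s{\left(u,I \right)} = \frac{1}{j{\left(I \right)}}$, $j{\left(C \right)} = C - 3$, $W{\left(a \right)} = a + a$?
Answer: $\frac{1134225}{196} \approx 5786.9$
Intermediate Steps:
$W{\left(a \right)} = 2 a$
$j{\left(C \right)} = -3 + C$
$k{\left(R \right)} = 12 + R$ ($k{\left(R \right)} = R + 2 \cdot 6 = R + 12 = 12 + R$)
$s{\left(u,I \right)} = -4 + \frac{1}{-3 + I}$
$\left(\left(16 + s{\left(-1,k{\left(5 \right)} \right)}\right) + \left(6 + 2\right)^{2}\right)^{2} = \left(\left(16 + \frac{13 - 4 \left(12 + 5\right)}{-3 + \left(12 + 5\right)}\right) + \left(6 + 2\right)^{2}\right)^{2} = \left(\left(16 + \frac{13 - 68}{-3 + 17}\right) + 8^{2}\right)^{2} = \left(\left(16 + \frac{13 - 68}{14}\right) + 64\right)^{2} = \left(\left(16 + \frac{1}{14} \left(-55\right)\right) + 64\right)^{2} = \left(\left(16 - \frac{55}{14}\right) + 64\right)^{2} = \left(\frac{169}{14} + 64\right)^{2} = \left(\frac{1065}{14}\right)^{2} = \frac{1134225}{196}$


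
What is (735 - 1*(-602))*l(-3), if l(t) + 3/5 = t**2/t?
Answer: -24066/5 ≈ -4813.2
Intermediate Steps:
l(t) = -3/5 + t (l(t) = -3/5 + t**2/t = -3/5 + t)
(735 - 1*(-602))*l(-3) = (735 - 1*(-602))*(-3/5 - 3) = (735 + 602)*(-18/5) = 1337*(-18/5) = -24066/5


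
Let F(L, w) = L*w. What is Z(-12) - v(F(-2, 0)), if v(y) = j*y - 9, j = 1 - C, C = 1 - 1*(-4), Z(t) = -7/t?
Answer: 115/12 ≈ 9.5833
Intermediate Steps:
C = 5 (C = 1 + 4 = 5)
j = -4 (j = 1 - 1*5 = 1 - 5 = -4)
v(y) = -9 - 4*y (v(y) = -4*y - 9 = -9 - 4*y)
Z(-12) - v(F(-2, 0)) = -7/(-12) - (-9 - (-8)*0) = -7*(-1/12) - (-9 - 4*0) = 7/12 - (-9 + 0) = 7/12 - 1*(-9) = 7/12 + 9 = 115/12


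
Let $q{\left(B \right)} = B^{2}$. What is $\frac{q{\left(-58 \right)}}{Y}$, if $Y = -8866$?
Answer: $- \frac{1682}{4433} \approx -0.37943$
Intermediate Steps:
$\frac{q{\left(-58 \right)}}{Y} = \frac{\left(-58\right)^{2}}{-8866} = 3364 \left(- \frac{1}{8866}\right) = - \frac{1682}{4433}$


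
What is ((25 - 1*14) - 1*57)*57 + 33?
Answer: -2589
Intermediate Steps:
((25 - 1*14) - 1*57)*57 + 33 = ((25 - 14) - 57)*57 + 33 = (11 - 57)*57 + 33 = -46*57 + 33 = -2622 + 33 = -2589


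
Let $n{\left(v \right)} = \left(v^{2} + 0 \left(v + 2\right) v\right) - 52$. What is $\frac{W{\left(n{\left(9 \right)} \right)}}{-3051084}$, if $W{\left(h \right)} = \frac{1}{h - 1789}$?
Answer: $\frac{1}{5369907840} \approx 1.8622 \cdot 10^{-10}$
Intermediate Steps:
$n{\left(v \right)} = -52 + v^{2}$ ($n{\left(v \right)} = \left(v^{2} + 0 \left(2 + v\right) v\right) - 52 = \left(v^{2} + 0 v\right) - 52 = \left(v^{2} + 0\right) - 52 = v^{2} - 52 = -52 + v^{2}$)
$W{\left(h \right)} = \frac{1}{-1789 + h}$
$\frac{W{\left(n{\left(9 \right)} \right)}}{-3051084} = \frac{1}{\left(-1789 - \left(52 - 9^{2}\right)\right) \left(-3051084\right)} = \frac{1}{-1789 + \left(-52 + 81\right)} \left(- \frac{1}{3051084}\right) = \frac{1}{-1789 + 29} \left(- \frac{1}{3051084}\right) = \frac{1}{-1760} \left(- \frac{1}{3051084}\right) = \left(- \frac{1}{1760}\right) \left(- \frac{1}{3051084}\right) = \frac{1}{5369907840}$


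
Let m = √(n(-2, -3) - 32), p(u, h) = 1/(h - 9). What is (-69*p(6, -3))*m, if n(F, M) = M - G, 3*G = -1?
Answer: 23*I*√78/6 ≈ 33.855*I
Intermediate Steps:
G = -⅓ (G = (⅓)*(-1) = -⅓ ≈ -0.33333)
n(F, M) = ⅓ + M (n(F, M) = M - 1*(-⅓) = M + ⅓ = ⅓ + M)
p(u, h) = 1/(-9 + h)
m = 2*I*√78/3 (m = √((⅓ - 3) - 32) = √(-8/3 - 32) = √(-104/3) = 2*I*√78/3 ≈ 5.8878*I)
(-69*p(6, -3))*m = (-69/(-9 - 3))*(2*I*√78/3) = (-69/(-12))*(2*I*√78/3) = (-69*(-1/12))*(2*I*√78/3) = 23*(2*I*√78/3)/4 = 23*I*√78/6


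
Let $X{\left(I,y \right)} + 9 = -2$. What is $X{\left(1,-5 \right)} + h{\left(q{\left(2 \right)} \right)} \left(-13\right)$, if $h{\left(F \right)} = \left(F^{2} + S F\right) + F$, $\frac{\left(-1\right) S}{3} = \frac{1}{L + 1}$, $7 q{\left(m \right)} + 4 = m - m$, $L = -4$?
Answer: $- \frac{19}{49} \approx -0.38775$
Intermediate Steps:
$X{\left(I,y \right)} = -11$ ($X{\left(I,y \right)} = -9 - 2 = -11$)
$q{\left(m \right)} = - \frac{4}{7}$ ($q{\left(m \right)} = - \frac{4}{7} + \frac{m - m}{7} = - \frac{4}{7} + \frac{1}{7} \cdot 0 = - \frac{4}{7} + 0 = - \frac{4}{7}$)
$S = 1$ ($S = - \frac{3}{-4 + 1} = - \frac{3}{-3} = \left(-3\right) \left(- \frac{1}{3}\right) = 1$)
$h{\left(F \right)} = F^{2} + 2 F$ ($h{\left(F \right)} = \left(F^{2} + 1 F\right) + F = \left(F^{2} + F\right) + F = \left(F + F^{2}\right) + F = F^{2} + 2 F$)
$X{\left(1,-5 \right)} + h{\left(q{\left(2 \right)} \right)} \left(-13\right) = -11 + - \frac{4 \left(2 - \frac{4}{7}\right)}{7} \left(-13\right) = -11 + \left(- \frac{4}{7}\right) \frac{10}{7} \left(-13\right) = -11 - - \frac{520}{49} = -11 + \frac{520}{49} = - \frac{19}{49}$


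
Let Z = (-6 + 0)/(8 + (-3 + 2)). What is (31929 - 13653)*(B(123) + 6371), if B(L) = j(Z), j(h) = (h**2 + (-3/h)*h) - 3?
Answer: 5700668196/49 ≈ 1.1634e+8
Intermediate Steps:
Z = -6/7 (Z = -6/(8 - 1) = -6/7 ≈ -0.85714)
j(h) = -6 + h**2 (j(h) = (h**2 - 3) - 3 = (-3 + h**2) - 3 = -6 + h**2)
B(L) = -258/49 (B(L) = -6 + (-6/7)**2 = -6 + 36/49 = -258/49)
(31929 - 13653)*(B(123) + 6371) = (31929 - 13653)*(-258/49 + 6371) = 18276*(311921/49) = 5700668196/49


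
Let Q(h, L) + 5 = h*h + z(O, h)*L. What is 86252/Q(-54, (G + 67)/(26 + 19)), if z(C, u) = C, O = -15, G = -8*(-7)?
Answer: 43126/1435 ≈ 30.053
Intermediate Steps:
G = 56
Q(h, L) = -5 + h² - 15*L (Q(h, L) = -5 + (h*h - 15*L) = -5 + (h² - 15*L) = -5 + h² - 15*L)
86252/Q(-54, (G + 67)/(26 + 19)) = 86252/(-5 + (-54)² - 15*(56 + 67)/(26 + 19)) = 86252/(-5 + 2916 - 1845/45) = 86252/(-5 + 2916 - 15*41/15) = 86252/(-5 + 2916 - 41) = 86252/2870 = 86252*(1/2870) = 43126/1435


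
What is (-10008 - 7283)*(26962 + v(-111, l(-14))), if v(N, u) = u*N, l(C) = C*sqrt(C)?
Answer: -466199942 - 26870214*I*sqrt(14) ≈ -4.662e+8 - 1.0054e+8*I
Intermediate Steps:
l(C) = C**(3/2)
v(N, u) = N*u
(-10008 - 7283)*(26962 + v(-111, l(-14))) = (-10008 - 7283)*(26962 - (-1554)*I*sqrt(14)) = -17291*(26962 - (-1554)*I*sqrt(14)) = -17291*(26962 + 1554*I*sqrt(14)) = -466199942 - 26870214*I*sqrt(14)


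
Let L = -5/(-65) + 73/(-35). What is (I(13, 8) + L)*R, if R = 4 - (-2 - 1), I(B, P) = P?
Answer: 2726/65 ≈ 41.938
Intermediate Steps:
R = 7 (R = 4 - 1*(-3) = 4 + 3 = 7)
L = -914/455 (L = -5*(-1/65) + 73*(-1/35) = 1/13 - 73/35 = -914/455 ≈ -2.0088)
(I(13, 8) + L)*R = (8 - 914/455)*7 = (2726/455)*7 = 2726/65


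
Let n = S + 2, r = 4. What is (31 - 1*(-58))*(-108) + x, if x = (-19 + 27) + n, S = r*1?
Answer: -9598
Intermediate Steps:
S = 4 (S = 4*1 = 4)
n = 6 (n = 4 + 2 = 6)
x = 14 (x = (-19 + 27) + 6 = 8 + 6 = 14)
(31 - 1*(-58))*(-108) + x = (31 - 1*(-58))*(-108) + 14 = (31 + 58)*(-108) + 14 = 89*(-108) + 14 = -9612 + 14 = -9598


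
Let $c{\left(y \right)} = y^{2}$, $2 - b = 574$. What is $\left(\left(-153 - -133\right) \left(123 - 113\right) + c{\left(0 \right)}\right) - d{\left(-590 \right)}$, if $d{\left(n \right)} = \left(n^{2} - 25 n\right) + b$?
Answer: $-362478$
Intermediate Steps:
$b = -572$ ($b = 2 - 574 = -572$)
$d{\left(n \right)} = -572 + n^{2} - 25 n$ ($d{\left(n \right)} = \left(n^{2} - 25 n\right) - 572 = -572 + n^{2} - 25 n$)
$\left(\left(-153 - -133\right) \left(123 - 113\right) + c{\left(0 \right)}\right) - d{\left(-590 \right)} = \left(\left(-153 - -133\right) \left(123 - 113\right) + 0^{2}\right) - \left(-572 + \left(-590\right)^{2} - -14750\right) = \left(\left(-153 + 133\right) \left(123 - 113\right) + 0\right) - \left(-572 + 348100 + 14750\right) = \left(\left(-20\right) 10 + 0\right) - 362278 = \left(-200 + 0\right) - 362278 = -200 - 362278 = -362478$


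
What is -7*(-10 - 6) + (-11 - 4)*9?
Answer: -23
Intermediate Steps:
-7*(-10 - 6) + (-11 - 4)*9 = -7*(-16) - 15*9 = 112 - 135 = -23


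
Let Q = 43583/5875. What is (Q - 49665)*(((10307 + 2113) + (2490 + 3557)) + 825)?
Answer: -5628215129264/5875 ≈ -9.5799e+8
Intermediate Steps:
Q = 43583/5875 (Q = 43583*(1/5875) = 43583/5875 ≈ 7.4184)
(Q - 49665)*(((10307 + 2113) + (2490 + 3557)) + 825) = (43583/5875 - 49665)*(((10307 + 2113) + (2490 + 3557)) + 825) = -291738292*((12420 + 6047) + 825)/5875 = -291738292*(18467 + 825)/5875 = -291738292/5875*19292 = -5628215129264/5875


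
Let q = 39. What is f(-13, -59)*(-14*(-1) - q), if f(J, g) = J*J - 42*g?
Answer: -66175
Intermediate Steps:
f(J, g) = J**2 - 42*g
f(-13, -59)*(-14*(-1) - q) = ((-13)**2 - 42*(-59))*(-14*(-1) - 1*39) = (169 + 2478)*(14 - 39) = 2647*(-25) = -66175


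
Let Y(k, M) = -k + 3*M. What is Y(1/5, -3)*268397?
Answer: -12346262/5 ≈ -2.4693e+6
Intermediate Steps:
Y(1/5, -3)*268397 = (-1/5 + 3*(-3))*268397 = (-1*1/5 - 9)*268397 = (-1/5 - 9)*268397 = -46/5*268397 = -12346262/5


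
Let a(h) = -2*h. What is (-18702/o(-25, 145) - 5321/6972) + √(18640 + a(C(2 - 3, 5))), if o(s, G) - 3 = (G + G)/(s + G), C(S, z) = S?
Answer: -1565029993/453180 + √18642 ≈ -3316.9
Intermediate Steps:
o(s, G) = 3 + 2*G/(G + s) (o(s, G) = 3 + (G + G)/(s + G) = 3 + (2*G)/(G + s) = 3 + 2*G/(G + s))
(-18702/o(-25, 145) - 5321/6972) + √(18640 + a(C(2 - 3, 5))) = (-18702*(145 - 25)/(3*(-25) + 5*145) - 5321/6972) + √(18640 - 2*(2 - 3)) = (-18702*120/(-75 + 725) - 5321*1/6972) + √(18640 - 2*(-1)) = (-18702/((1/120)*650) - 5321/6972) + √(18640 + 2) = (-18702/65/12 - 5321/6972) + √18642 = (-18702*12/65 - 5321/6972) + √18642 = (-224424/65 - 5321/6972) + √18642 = -1565029993/453180 + √18642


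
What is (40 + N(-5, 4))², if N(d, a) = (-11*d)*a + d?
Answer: 65025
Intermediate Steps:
N(d, a) = d - 11*a*d (N(d, a) = -11*a*d + d = d - 11*a*d)
(40 + N(-5, 4))² = (40 - 5*(1 - 11*4))² = (40 - 5*(1 - 44))² = (40 - 5*(-43))² = (40 + 215)² = 255² = 65025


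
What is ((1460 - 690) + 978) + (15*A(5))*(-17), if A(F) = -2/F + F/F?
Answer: 1595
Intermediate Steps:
A(F) = 1 - 2/F (A(F) = -2/F + 1 = 1 - 2/F)
((1460 - 690) + 978) + (15*A(5))*(-17) = ((1460 - 690) + 978) + (15*((-2 + 5)/5))*(-17) = (770 + 978) + (15*((⅕)*3))*(-17) = 1748 + (15*(⅗))*(-17) = 1748 + 9*(-17) = 1748 - 153 = 1595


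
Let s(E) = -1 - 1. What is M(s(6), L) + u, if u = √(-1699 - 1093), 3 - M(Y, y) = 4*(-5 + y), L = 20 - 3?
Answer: -45 + 2*I*√698 ≈ -45.0 + 52.839*I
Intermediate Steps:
s(E) = -2
L = 17
M(Y, y) = 23 - 4*y (M(Y, y) = 3 - 4*(-5 + y) = 3 - (-20 + 4*y) = 3 + (20 - 4*y) = 23 - 4*y)
u = 2*I*√698 (u = √(-2792) = 2*I*√698 ≈ 52.839*I)
M(s(6), L) + u = (23 - 4*17) + 2*I*√698 = (23 - 68) + 2*I*√698 = -45 + 2*I*√698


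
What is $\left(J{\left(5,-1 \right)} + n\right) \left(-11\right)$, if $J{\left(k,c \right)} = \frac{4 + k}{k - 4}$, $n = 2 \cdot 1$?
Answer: $-121$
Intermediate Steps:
$n = 2$
$J{\left(k,c \right)} = \frac{4 + k}{-4 + k}$
$\left(J{\left(5,-1 \right)} + n\right) \left(-11\right) = \left(\frac{4 + 5}{-4 + 5} + 2\right) \left(-11\right) = \left(1^{-1} \cdot 9 + 2\right) \left(-11\right) = \left(1 \cdot 9 + 2\right) \left(-11\right) = \left(9 + 2\right) \left(-11\right) = 11 \left(-11\right) = -121$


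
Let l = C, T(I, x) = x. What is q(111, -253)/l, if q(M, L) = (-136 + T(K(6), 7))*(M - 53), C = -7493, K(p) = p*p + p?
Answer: 7482/7493 ≈ 0.99853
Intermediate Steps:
K(p) = p + p² (K(p) = p² + p = p + p²)
q(M, L) = 6837 - 129*M (q(M, L) = (-136 + 7)*(M - 53) = -129*(-53 + M) = 6837 - 129*M)
l = -7493
q(111, -253)/l = (6837 - 129*111)/(-7493) = (6837 - 14319)*(-1/7493) = -7482*(-1/7493) = 7482/7493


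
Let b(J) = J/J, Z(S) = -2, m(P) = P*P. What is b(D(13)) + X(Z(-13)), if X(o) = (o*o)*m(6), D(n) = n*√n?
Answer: 145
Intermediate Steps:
m(P) = P²
D(n) = n^(3/2)
b(J) = 1
X(o) = 36*o² (X(o) = (o*o)*6² = o²*36 = 36*o²)
b(D(13)) + X(Z(-13)) = 1 + 36*(-2)² = 1 + 36*4 = 1 + 144 = 145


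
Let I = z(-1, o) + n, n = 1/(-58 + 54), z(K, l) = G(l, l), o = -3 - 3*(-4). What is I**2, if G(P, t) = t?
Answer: 1225/16 ≈ 76.563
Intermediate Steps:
o = 9 (o = -3 + 12 = 9)
z(K, l) = l
n = -1/4 (n = 1/(-4) = -1/4 ≈ -0.25000)
I = 35/4 (I = 9 - 1/4 = 35/4 ≈ 8.7500)
I**2 = (35/4)**2 = 1225/16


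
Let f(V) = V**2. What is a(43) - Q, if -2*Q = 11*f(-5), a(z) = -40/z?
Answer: 11745/86 ≈ 136.57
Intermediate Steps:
Q = -275/2 (Q = -11*(-5)**2/2 = -11*25/2 = -1/2*275 = -275/2 ≈ -137.50)
a(43) - Q = -40/43 - 1*(-275/2) = -40*1/43 + 275/2 = -40/43 + 275/2 = 11745/86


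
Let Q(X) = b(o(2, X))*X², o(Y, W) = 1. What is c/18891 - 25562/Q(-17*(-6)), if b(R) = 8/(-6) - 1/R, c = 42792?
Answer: 28179821/8492554 ≈ 3.3182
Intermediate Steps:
b(R) = -4/3 - 1/R (b(R) = 8*(-⅙) - 1/R = -4/3 - 1/R)
Q(X) = -7*X²/3 (Q(X) = (-4/3 - 1/1)*X² = (-4/3 - 1*1)*X² = (-4/3 - 1)*X² = -7*X²/3)
c/18891 - 25562/Q(-17*(-6)) = 42792/18891 - 25562/((-7*(-17*(-6))²/3)) = 42792*(1/18891) - 25562/((-7/3*102²)) = 14264/6297 - 25562/((-7/3*10404)) = 14264/6297 - 25562/(-24276) = 14264/6297 - 25562*(-1/24276) = 14264/6297 + 12781/12138 = 28179821/8492554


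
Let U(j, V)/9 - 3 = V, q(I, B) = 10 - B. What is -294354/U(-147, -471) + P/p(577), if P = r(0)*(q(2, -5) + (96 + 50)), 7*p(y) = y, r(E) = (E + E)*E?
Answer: 1817/26 ≈ 69.885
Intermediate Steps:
r(E) = 2*E**2 (r(E) = (2*E)*E = 2*E**2)
U(j, V) = 27 + 9*V
p(y) = y/7
P = 0 (P = (2*0**2)*((10 - 1*(-5)) + (96 + 50)) = (2*0)*((10 + 5) + 146) = 0*(15 + 146) = 0*161 = 0)
-294354/U(-147, -471) + P/p(577) = -294354/(27 + 9*(-471)) + 0/(((1/7)*577)) = -294354/(27 - 4239) + 0/(577/7) = -294354/(-4212) + 0*(7/577) = -294354*(-1/4212) + 0 = 1817/26 + 0 = 1817/26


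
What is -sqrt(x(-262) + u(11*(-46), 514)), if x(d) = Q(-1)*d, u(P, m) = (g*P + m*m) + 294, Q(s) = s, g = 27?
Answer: -sqrt(251090) ≈ -501.09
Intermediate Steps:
u(P, m) = 294 + m**2 + 27*P (u(P, m) = (27*P + m*m) + 294 = (27*P + m**2) + 294 = (m**2 + 27*P) + 294 = 294 + m**2 + 27*P)
x(d) = -d
-sqrt(x(-262) + u(11*(-46), 514)) = -sqrt(-1*(-262) + (294 + 514**2 + 27*(11*(-46)))) = -sqrt(262 + (294 + 264196 + 27*(-506))) = -sqrt(262 + (294 + 264196 - 13662)) = -sqrt(262 + 250828) = -sqrt(251090)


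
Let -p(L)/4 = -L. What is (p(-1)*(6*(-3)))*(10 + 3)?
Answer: 936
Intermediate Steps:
p(L) = 4*L (p(L) = -(-4)*L = 4*L)
(p(-1)*(6*(-3)))*(10 + 3) = ((4*(-1))*(6*(-3)))*(10 + 3) = -4*(-18)*13 = 72*13 = 936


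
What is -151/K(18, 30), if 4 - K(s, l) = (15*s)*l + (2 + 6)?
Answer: 151/8104 ≈ 0.018633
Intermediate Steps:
K(s, l) = -4 - 15*l*s (K(s, l) = 4 - ((15*s)*l + (2 + 6)) = 4 - (15*l*s + 8) = 4 - (8 + 15*l*s) = 4 + (-8 - 15*l*s) = -4 - 15*l*s)
-151/K(18, 30) = -151/(-4 - 15*30*18) = -151/(-4 - 8100) = -151/(-8104) = -151*(-1/8104) = 151/8104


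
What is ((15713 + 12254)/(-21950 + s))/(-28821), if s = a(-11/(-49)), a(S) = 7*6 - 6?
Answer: 27967/631583394 ≈ 4.4281e-5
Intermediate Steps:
a(S) = 36 (a(S) = 42 - 6 = 36)
s = 36
((15713 + 12254)/(-21950 + s))/(-28821) = ((15713 + 12254)/(-21950 + 36))/(-28821) = (27967/(-21914))*(-1/28821) = (27967*(-1/21914))*(-1/28821) = -27967/21914*(-1/28821) = 27967/631583394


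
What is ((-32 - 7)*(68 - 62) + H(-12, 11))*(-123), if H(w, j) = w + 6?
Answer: 29520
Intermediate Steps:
H(w, j) = 6 + w
((-32 - 7)*(68 - 62) + H(-12, 11))*(-123) = ((-32 - 7)*(68 - 62) + (6 - 12))*(-123) = (-39*6 - 6)*(-123) = (-234 - 6)*(-123) = -240*(-123) = 29520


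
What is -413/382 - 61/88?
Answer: -29823/16808 ≈ -1.7743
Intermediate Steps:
-413/382 - 61/88 = -29823/16808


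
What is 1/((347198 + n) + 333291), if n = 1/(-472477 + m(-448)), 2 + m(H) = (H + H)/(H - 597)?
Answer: 493739659/335984406812206 ≈ 1.4695e-6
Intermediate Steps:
m(H) = -2 + 2*H/(-597 + H) (m(H) = -2 + (H + H)/(H - 597) = -2 + (2*H)/(-597 + H) = -2 + 2*H/(-597 + H))
n = -1045/493739659 (n = 1/(-472477 + 1194/(-597 - 448)) = 1/(-472477 + 1194/(-1045)) = 1/(-472477 + 1194*(-1/1045)) = 1/(-472477 - 1194/1045) = 1/(-493739659/1045) = -1045/493739659 ≈ -2.1165e-6)
1/((347198 + n) + 333291) = 1/((347198 - 1045/493739659) + 333291) = 1/(171425422124437/493739659 + 333291) = 1/(335984406812206/493739659) = 493739659/335984406812206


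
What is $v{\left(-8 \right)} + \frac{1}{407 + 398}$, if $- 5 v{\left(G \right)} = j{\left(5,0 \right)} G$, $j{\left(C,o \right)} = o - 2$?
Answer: $- \frac{515}{161} \approx -3.1988$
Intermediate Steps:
$j{\left(C,o \right)} = -2 + o$
$v{\left(G \right)} = \frac{2 G}{5}$ ($v{\left(G \right)} = - \frac{\left(-2 + 0\right) G}{5} = - \frac{\left(-2\right) G}{5} = \frac{2 G}{5}$)
$v{\left(-8 \right)} + \frac{1}{407 + 398} = \frac{2}{5} \left(-8\right) + \frac{1}{407 + 398} = - \frac{16}{5} + \frac{1}{805} = - \frac{515}{161}$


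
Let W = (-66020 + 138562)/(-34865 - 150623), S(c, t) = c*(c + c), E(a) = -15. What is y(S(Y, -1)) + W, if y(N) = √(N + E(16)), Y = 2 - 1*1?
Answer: -36271/92744 + I*√13 ≈ -0.39109 + 3.6056*I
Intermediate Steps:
Y = 1 (Y = 2 - 1 = 1)
S(c, t) = 2*c² (S(c, t) = c*(2*c) = 2*c²)
y(N) = √(-15 + N) (y(N) = √(N - 15) = √(-15 + N))
W = -36271/92744 (W = 72542/(-185488) = 72542*(-1/185488) = -36271/92744 ≈ -0.39109)
y(S(Y, -1)) + W = √(-15 + 2*1²) - 36271/92744 = √(-15 + 2*1) - 36271/92744 = √(-15 + 2) - 36271/92744 = √(-13) - 36271/92744 = I*√13 - 36271/92744 = -36271/92744 + I*√13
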